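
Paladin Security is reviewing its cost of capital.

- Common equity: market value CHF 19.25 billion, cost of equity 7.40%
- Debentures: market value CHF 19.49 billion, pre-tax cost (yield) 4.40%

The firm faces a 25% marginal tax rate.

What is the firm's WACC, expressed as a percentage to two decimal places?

Total capital V = 19.25 + 19.49 = 38.74.
Equity: weight = 19.25/38.74 = 0.4969; cost = 7.4%.
Debentures: weight = 19.49/38.74 = 0.5031; after-tax cost = 4.4% × (1 − 25%) = 3.3000%.
WACC = 0.4969 × 7.4000% + 0.5031 × 3.3000% = 5.3373%.

5.34%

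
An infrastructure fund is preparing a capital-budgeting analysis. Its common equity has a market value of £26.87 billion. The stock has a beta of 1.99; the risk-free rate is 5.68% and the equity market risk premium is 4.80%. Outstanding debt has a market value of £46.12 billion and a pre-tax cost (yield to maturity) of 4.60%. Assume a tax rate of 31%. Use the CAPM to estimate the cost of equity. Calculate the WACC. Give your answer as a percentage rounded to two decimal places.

7.61%

Cost of equity via CAPM: Re = 5.68% + 1.99 × 4.8% = 15.2320%.
Total capital V = 26.87 + 46.12 = 72.99.
Equity: weight = 26.87/72.99 = 0.3681; cost = 15.232%.
Debt: weight = 46.12/72.99 = 0.6319; after-tax cost = 4.6% × (1 − 31%) = 3.1740%.
WACC = 0.3681 × 15.2320% + 0.6319 × 3.1740% = 7.6129%.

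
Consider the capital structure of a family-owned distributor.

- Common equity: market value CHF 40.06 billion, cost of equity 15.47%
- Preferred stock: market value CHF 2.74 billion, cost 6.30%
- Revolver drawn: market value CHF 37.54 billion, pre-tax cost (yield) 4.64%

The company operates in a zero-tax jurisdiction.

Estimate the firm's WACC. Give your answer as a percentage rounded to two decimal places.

Total capital V = 40.06 + 2.74 + 37.54 = 80.34.
Equity: weight = 40.06/80.34 = 0.4986; cost = 15.47%.
Preferred: weight = 2.74/80.34 = 0.0341; cost = 6.3%.
Revolver drawn: weight = 37.54/80.34 = 0.4673; after-tax cost = 4.64% × (1 − 0%) = 4.6400%.
WACC = 0.4986 × 15.4700% + 0.0341 × 6.3000% + 0.4673 × 4.6400% = 10.0968%.

10.10%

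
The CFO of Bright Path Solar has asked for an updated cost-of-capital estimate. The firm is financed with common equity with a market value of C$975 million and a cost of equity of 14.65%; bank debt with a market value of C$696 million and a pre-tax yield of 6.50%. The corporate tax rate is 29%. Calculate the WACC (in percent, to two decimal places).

Total capital V = 975 + 696 = 1671.
Equity: weight = 975/1671 = 0.5835; cost = 14.65%.
Bank debt: weight = 696/1671 = 0.4165; after-tax cost = 6.5% × (1 − 29%) = 4.6150%.
WACC = 0.5835 × 14.6500% + 0.4165 × 4.6150% = 10.4703%.

10.47%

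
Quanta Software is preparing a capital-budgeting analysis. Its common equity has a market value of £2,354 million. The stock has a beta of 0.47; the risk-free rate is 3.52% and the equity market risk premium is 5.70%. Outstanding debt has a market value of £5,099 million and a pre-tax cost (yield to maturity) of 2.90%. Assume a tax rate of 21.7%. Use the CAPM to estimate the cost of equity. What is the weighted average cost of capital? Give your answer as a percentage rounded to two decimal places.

Cost of equity via CAPM: Re = 3.52% + 0.47 × 5.7% = 6.1990%.
Total capital V = 2354 + 5099 = 7453.
Equity: weight = 2354/7453 = 0.3158; cost = 6.199%.
Debt: weight = 5099/7453 = 0.6842; after-tax cost = 2.9% × (1 − 21.7%) = 2.2707%.
WACC = 0.3158 × 6.1990% + 0.6842 × 2.2707% = 3.5114%.

3.51%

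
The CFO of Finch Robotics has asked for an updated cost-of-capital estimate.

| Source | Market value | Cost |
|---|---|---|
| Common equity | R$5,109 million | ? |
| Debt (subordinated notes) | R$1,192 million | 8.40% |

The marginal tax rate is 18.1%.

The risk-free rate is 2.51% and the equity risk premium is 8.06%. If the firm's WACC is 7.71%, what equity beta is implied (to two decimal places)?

0.67

Total capital V = 5109 + 1192 = 6301.
Equity weight = 5109/6301 = 0.8108.
Subordinated notes weight = 1192/6301 = 0.1892.
Debt contribution = 0.1892 × 8.4% × (1 − 18.1%) = 1.3015%.
Required equity contribution = 7.71% − 1.3015% = 6.4085%  ⇒  Re = 7.9037%.
CAPM: 7.9037% = 2.51% + β × 8.06%  ⇒  β = 0.6692.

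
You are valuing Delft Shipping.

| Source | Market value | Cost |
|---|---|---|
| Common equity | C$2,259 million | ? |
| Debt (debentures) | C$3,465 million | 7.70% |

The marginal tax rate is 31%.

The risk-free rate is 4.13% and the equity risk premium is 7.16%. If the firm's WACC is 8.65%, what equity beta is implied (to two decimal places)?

Total capital V = 2259 + 3465 = 5724.
Equity weight = 2259/5724 = 0.3947.
Debentures weight = 3465/5724 = 0.6053.
Debt contribution = 0.6053 × 7.7% × (1 − 31%) = 3.2162%.
Required equity contribution = 8.65% − 3.2162% = 5.4338%  ⇒  Re = 13.7685%.
CAPM: 13.7685% = 4.13% + β × 7.16%  ⇒  β = 1.3462.

1.35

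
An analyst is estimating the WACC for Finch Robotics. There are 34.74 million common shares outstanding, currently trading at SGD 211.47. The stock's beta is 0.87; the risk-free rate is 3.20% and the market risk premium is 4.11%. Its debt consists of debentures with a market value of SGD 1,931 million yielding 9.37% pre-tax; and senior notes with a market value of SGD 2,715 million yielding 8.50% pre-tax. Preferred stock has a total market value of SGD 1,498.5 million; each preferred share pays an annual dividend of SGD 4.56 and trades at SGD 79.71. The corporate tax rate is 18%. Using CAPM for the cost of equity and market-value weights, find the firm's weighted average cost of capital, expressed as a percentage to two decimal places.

6.83%

Cost of equity via CAPM: Re = 3.2% + 0.87 × 4.11% = 6.7757%.
Cost of preferred: Rp = 4.56 / 79.71 = 5.7207%.
Market value of equity E = 211.47 × 34.74m = 7346.4678m.
Total capital V = 7346.4678 + 1498.5 + 1931 + 2715 = 13490.9678.
Equity: weight = 7346.4678/13490.9678 = 0.5445; cost = 6.7757%.
Preferred: weight = 1498.5/13490.9678 = 0.1111; cost = 5.7207%.
Debentures: weight = 1931/13490.9678 = 0.1431; after-tax cost = 9.37% × (1 − 18%) = 7.6834%.
Senior notes: weight = 2715/13490.9678 = 0.2012; after-tax cost = 8.5% × (1 − 18%) = 6.9700%.
WACC = 0.5445 × 6.7757% + 0.1111 × 5.7207% + 0.1431 × 7.6834% + 0.2012 × 6.9700% = 6.8275%.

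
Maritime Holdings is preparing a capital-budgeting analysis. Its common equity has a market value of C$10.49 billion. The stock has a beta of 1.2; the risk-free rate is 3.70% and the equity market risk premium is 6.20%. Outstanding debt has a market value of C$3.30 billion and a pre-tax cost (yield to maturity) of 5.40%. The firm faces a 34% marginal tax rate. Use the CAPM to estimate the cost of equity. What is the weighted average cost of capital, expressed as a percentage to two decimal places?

9.33%

Cost of equity via CAPM: Re = 3.7% + 1.2 × 6.2% = 11.1400%.
Total capital V = 10.49 + 3.3 = 13.79.
Equity: weight = 10.49/13.79 = 0.7607; cost = 11.14%.
Debt: weight = 3.3/13.79 = 0.2393; after-tax cost = 5.4% × (1 − 34%) = 3.5640%.
WACC = 0.7607 × 11.1400% + 0.2393 × 3.5640% = 9.3270%.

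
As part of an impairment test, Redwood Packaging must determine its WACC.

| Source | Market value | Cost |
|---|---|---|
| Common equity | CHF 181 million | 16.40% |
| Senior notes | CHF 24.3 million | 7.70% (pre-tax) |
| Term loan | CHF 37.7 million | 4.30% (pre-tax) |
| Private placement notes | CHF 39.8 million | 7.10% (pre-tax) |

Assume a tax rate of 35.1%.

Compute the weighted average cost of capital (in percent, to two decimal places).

11.95%

Total capital V = 181 + 24.3 + 37.7 + 39.8 = 282.8.
Equity: weight = 181/282.8 = 0.6400; cost = 16.4%.
Senior notes: weight = 24.3/282.8 = 0.0859; after-tax cost = 7.7% × (1 − 35.1%) = 4.9973%.
Term loan: weight = 37.7/282.8 = 0.1333; after-tax cost = 4.3% × (1 − 35.1%) = 2.7907%.
Private placement notes: weight = 39.8/282.8 = 0.1407; after-tax cost = 7.1% × (1 − 35.1%) = 4.6079%.
WACC = 0.6400 × 16.4000% + 0.0859 × 4.9973% + 0.1333 × 2.7907% + 0.1407 × 4.6079% = 11.9464%.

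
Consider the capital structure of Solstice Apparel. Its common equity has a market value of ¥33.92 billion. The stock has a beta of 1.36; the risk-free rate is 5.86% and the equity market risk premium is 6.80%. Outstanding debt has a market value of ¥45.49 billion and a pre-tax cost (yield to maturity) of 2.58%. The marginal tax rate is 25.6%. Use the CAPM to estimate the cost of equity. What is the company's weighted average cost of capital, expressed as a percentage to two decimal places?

7.55%

Cost of equity via CAPM: Re = 5.86% + 1.36 × 6.8% = 15.1080%.
Total capital V = 33.92 + 45.49 = 79.41.
Equity: weight = 33.92/79.41 = 0.4272; cost = 15.108%.
Debt: weight = 45.49/79.41 = 0.5728; after-tax cost = 2.58% × (1 − 25.6%) = 1.9195%.
WACC = 0.4272 × 15.1080% + 0.5728 × 1.9195% = 7.5530%.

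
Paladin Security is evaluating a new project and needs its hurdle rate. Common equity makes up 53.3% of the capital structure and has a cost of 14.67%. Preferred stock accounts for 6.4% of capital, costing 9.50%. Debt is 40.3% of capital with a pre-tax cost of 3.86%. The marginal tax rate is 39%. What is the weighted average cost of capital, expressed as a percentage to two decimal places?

9.38%

After-tax cost of debt = 3.86% × (1 − 39%) = 2.3546%.
WACC = 0.533 × 14.6700% + 0.064 × 9.5000% + 0.403 × 2.3546% = 9.3760%.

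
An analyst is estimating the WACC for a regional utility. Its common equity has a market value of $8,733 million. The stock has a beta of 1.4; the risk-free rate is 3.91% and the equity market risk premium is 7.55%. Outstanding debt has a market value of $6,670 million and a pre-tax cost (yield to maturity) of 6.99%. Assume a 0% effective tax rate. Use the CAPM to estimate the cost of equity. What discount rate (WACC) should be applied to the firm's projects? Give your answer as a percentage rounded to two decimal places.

Cost of equity via CAPM: Re = 3.91% + 1.4 × 7.55% = 14.4800%.
Total capital V = 8733 + 6670 = 15403.
Equity: weight = 8733/15403 = 0.5670; cost = 14.48%.
Debt: weight = 6670/15403 = 0.4330; after-tax cost = 6.99% × (1 − 0%) = 6.9900%.
WACC = 0.5670 × 14.4800% + 0.4330 × 6.9900% = 11.2366%.

11.24%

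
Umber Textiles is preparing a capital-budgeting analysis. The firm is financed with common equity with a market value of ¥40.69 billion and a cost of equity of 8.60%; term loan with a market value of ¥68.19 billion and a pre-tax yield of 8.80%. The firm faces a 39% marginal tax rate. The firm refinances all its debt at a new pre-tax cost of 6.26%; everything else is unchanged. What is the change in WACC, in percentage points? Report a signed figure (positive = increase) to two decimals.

-0.97 pp

Current WACC:
Total capital V = 40.69 + 68.19 = 108.88.
Equity: weight = 40.69/108.88 = 0.3737; cost = 8.6%.
Term loan: weight = 68.19/108.88 = 0.6263; after-tax cost = 8.8% × (1 − 39%) = 5.3680%.
WACC = 0.3737 × 8.6000% + 0.6263 × 5.3680% = 6.5758%.
After the change:
Total capital V = 40.69 + 68.19 = 108.88.
Equity: weight = 40.69/108.88 = 0.3737; cost = 8.6%.
Term loan: weight = 68.19/108.88 = 0.6263; after-tax cost = 6.26% × (1 − 39%) = 3.8186%.
WACC = 0.3737 × 8.6000% + 0.6263 × 3.8186% = 5.6055%.
Change in WACC = 5.6055% − 6.5758% = -0.9704 pp.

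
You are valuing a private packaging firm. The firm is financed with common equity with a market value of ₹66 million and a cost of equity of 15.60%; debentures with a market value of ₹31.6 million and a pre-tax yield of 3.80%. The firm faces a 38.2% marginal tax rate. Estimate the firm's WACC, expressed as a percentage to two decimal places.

Total capital V = 66 + 31.6 = 97.6.
Equity: weight = 66/97.6 = 0.6762; cost = 15.6%.
Debentures: weight = 31.6/97.6 = 0.3238; after-tax cost = 3.8% × (1 − 38.2%) = 2.3484%.
WACC = 0.6762 × 15.6000% + 0.3238 × 2.3484% = 11.3095%.

11.31%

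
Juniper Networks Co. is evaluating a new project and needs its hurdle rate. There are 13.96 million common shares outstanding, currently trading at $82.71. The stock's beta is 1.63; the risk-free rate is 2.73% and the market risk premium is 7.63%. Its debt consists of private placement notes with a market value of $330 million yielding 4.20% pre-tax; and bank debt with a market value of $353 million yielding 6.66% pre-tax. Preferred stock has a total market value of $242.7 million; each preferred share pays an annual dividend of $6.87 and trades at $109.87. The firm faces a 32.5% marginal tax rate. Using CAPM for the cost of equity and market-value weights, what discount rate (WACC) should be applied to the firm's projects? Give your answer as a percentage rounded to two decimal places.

Cost of equity via CAPM: Re = 2.73% + 1.63 × 7.63% = 15.1669%.
Cost of preferred: Rp = 6.87 / 109.87 = 6.2528%.
Market value of equity E = 82.71 × 13.96m = 1154.6316m.
Total capital V = 1154.6316 + 242.7 + 330 + 353 = 2080.3316.
Equity: weight = 1154.6316/2080.3316 = 0.5550; cost = 15.1669%.
Preferred: weight = 242.7/2080.3316 = 0.1167; cost = 6.2528%.
Private placement notes: weight = 330/2080.3316 = 0.1586; after-tax cost = 4.2% × (1 − 32.5%) = 2.8350%.
Bank debt: weight = 353/2080.3316 = 0.1697; after-tax cost = 6.66% × (1 − 32.5%) = 4.4955%.
WACC = 0.5550 × 15.1669% + 0.1167 × 6.2528% + 0.1586 × 2.8350% + 0.1697 × 4.4955% = 10.3600%.

10.36%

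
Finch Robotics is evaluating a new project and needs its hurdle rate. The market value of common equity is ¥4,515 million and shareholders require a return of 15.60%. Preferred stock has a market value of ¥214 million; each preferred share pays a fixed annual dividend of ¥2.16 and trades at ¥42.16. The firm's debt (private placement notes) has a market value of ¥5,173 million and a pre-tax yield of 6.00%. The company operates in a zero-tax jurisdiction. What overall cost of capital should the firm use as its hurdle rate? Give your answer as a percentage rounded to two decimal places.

Cost of preferred: Rp = 2.16 / 42.16 = 5.1233%.
Total capital V = 4515 + 214 + 5173 = 9902.
Equity: weight = 4515/9902 = 0.4560; cost = 15.6%.
Preferred: weight = 214/9902 = 0.0216; cost = 5.1233%.
Private placement notes: weight = 5173/9902 = 0.5224; after-tax cost = 6% × (1 − 0%) = 6.0000%.
WACC = 0.4560 × 15.6000% + 0.0216 × 5.1233% + 0.5224 × 6.0000% = 10.3584%.

10.36%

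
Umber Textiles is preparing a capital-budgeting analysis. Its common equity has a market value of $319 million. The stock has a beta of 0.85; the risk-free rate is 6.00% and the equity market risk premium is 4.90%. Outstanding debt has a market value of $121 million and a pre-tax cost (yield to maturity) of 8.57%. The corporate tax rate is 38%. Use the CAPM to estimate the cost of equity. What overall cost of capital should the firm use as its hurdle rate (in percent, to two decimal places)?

Cost of equity via CAPM: Re = 6.0% + 0.85 × 4.9% = 10.1650%.
Total capital V = 319 + 121 = 440.
Equity: weight = 319/440 = 0.7250; cost = 10.165%.
Debt: weight = 121/440 = 0.2750; after-tax cost = 8.57% × (1 − 38%) = 5.3134%.
WACC = 0.7250 × 10.1650% + 0.2750 × 5.3134% = 8.8308%.

8.83%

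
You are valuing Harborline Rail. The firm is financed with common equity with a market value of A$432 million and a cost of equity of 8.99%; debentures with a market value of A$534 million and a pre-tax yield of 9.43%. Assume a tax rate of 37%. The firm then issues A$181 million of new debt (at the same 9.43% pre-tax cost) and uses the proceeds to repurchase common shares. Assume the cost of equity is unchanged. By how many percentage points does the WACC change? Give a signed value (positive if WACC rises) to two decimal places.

-0.57 pp

Current WACC:
Total capital V = 432 + 534 = 966.
Equity: weight = 432/966 = 0.4472; cost = 8.99%.
Debentures: weight = 534/966 = 0.5528; after-tax cost = 9.43% × (1 − 37%) = 5.9409%.
WACC = 0.4472 × 8.9900% + 0.5528 × 5.9409% = 7.3045%.
After the change:
Total capital V = 251 + 715 = 966.
Equity: weight = 251/966 = 0.2598; cost = 8.99%.
Debentures: weight = 715/966 = 0.7402; after-tax cost = 9.43% × (1 − 37%) = 5.9409%.
WACC = 0.2598 × 8.9900% + 0.7402 × 5.9409% = 6.7332%.
Change in WACC = 6.7332% − 7.3045% = -0.5713 pp.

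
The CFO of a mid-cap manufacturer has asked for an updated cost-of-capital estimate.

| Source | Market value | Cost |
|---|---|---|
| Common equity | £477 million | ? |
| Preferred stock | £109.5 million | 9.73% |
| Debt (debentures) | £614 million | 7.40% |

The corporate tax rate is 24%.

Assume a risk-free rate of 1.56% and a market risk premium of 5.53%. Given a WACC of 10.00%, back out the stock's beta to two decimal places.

Total capital V = 477 + 109.5 + 614 = 1200.5.
Equity weight = 477/1200.5 = 0.3973.
Preferred weight = 109.5/1200.5 = 0.0912.
Debentures weight = 614/1200.5 = 0.5115.
Debt contribution = 0.5115 × 7.4% × (1 − 24%) = 2.8764%.
Preferred contribution = 0.0912 × 9.73% = 0.8875%.
Required equity contribution = 10.0% − 3.7639% = 6.2361%  ⇒  Re = 15.6948%.
CAPM: 15.6948% = 1.56% + β × 5.53%  ⇒  β = 2.5560.

2.56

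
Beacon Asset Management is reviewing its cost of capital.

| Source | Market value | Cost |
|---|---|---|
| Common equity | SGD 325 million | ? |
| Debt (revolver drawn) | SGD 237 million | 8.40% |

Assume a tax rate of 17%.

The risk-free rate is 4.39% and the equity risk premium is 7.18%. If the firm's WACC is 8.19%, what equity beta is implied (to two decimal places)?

0.65

Total capital V = 325 + 237 = 562.
Equity weight = 325/562 = 0.5783.
Revolver drawn weight = 237/562 = 0.4217.
Debt contribution = 0.4217 × 8.4% × (1 − 17%) = 2.9401%.
Required equity contribution = 8.19% − 2.9401% = 5.2499%  ⇒  Re = 9.0782%.
CAPM: 9.0782% = 4.39% + β × 7.18%  ⇒  β = 0.6530.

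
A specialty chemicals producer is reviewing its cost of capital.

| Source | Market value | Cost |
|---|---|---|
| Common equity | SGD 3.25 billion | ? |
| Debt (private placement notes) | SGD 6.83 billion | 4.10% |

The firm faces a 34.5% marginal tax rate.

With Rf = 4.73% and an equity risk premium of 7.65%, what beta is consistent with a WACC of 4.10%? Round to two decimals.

0.31

Total capital V = 3.25 + 6.83 = 10.08.
Equity weight = 3.25/10.08 = 0.3224.
Private placement notes weight = 6.83/10.08 = 0.6776.
Debt contribution = 0.6776 × 4.1% × (1 − 34.5%) = 1.8196%.
Required equity contribution = 4.1% − 1.8196% = 2.2804%  ⇒  Re = 7.0726%.
CAPM: 7.0726% = 4.73% + β × 7.65%  ⇒  β = 0.3062.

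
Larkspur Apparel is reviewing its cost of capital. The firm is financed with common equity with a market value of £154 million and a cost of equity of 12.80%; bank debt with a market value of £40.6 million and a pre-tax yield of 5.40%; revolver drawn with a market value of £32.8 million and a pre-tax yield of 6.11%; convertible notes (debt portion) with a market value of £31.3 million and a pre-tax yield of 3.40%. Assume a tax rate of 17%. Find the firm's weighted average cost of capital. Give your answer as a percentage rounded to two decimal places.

Total capital V = 154 + 40.6 + 32.8 + 31.3 = 258.7.
Equity: weight = 154/258.7 = 0.5953; cost = 12.8%.
Bank debt: weight = 40.6/258.7 = 0.1569; after-tax cost = 5.4% × (1 − 17%) = 4.4820%.
Revolver drawn: weight = 32.8/258.7 = 0.1268; after-tax cost = 6.11% × (1 − 17%) = 5.0713%.
Convertible notes (debt portion): weight = 31.3/258.7 = 0.1210; after-tax cost = 3.4% × (1 − 17%) = 2.8220%.
WACC = 0.5953 × 12.8000% + 0.1569 × 4.4820% + 0.1268 × 5.0713% + 0.1210 × 2.8220% = 9.3074%.

9.31%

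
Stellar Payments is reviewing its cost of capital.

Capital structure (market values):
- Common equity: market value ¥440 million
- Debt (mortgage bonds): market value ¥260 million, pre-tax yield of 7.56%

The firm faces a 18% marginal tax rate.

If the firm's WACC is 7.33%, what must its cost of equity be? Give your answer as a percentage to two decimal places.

8.00%

Total capital V = 440 + 260 = 700.
Equity weight = 440/700 = 0.6286.
Mortgage bonds weight = 260/700 = 0.3714.
Debt contribution = 0.3714 × 7.56% × (1 − 18%) = 2.3026%.
Required equity contribution = 7.33% − 2.3026% = 5.0274%.
Re = 5.0274% / 0.6286 = 7.9982%.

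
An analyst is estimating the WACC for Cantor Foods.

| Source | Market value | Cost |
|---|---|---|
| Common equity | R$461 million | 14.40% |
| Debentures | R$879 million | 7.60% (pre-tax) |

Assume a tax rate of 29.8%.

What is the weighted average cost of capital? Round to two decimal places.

8.45%

Total capital V = 461 + 879 = 1340.
Equity: weight = 461/1340 = 0.3440; cost = 14.4%.
Debentures: weight = 879/1340 = 0.6560; after-tax cost = 7.6% × (1 − 29.8%) = 5.3352%.
WACC = 0.3440 × 14.4000% + 0.6560 × 5.3352% = 8.4538%.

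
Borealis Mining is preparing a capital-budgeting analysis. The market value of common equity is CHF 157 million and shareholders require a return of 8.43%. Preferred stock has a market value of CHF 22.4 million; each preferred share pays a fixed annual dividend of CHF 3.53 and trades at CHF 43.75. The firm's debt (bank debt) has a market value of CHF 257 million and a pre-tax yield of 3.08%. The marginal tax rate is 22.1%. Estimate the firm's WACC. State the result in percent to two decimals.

4.86%

Cost of preferred: Rp = 3.53 / 43.75 = 8.0686%.
Total capital V = 157 + 22.4 + 257 = 436.4.
Equity: weight = 157/436.4 = 0.3598; cost = 8.43%.
Preferred: weight = 22.4/436.4 = 0.0513; cost = 8.0686%.
Bank debt: weight = 257/436.4 = 0.5889; after-tax cost = 3.08% × (1 − 22.1%) = 2.3993%.
WACC = 0.3598 × 8.4300% + 0.0513 × 8.0686% + 0.5889 × 2.3993% = 4.8599%.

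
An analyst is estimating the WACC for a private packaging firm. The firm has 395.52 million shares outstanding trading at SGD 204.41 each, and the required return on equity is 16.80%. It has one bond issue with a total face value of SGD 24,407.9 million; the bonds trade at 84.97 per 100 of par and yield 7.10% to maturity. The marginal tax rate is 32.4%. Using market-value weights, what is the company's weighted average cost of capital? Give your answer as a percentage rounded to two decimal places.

14.35%

Market value of equity E = 204.41 × 395.52m = 80848.2432m. Market value of debt D = 24407.9m × 84.97/100 = 20739.39263m.
Total capital V = 80848.2432 + 20739.39263 = 101587.63583.
Equity: weight = 80848.2432/101587.63583 = 0.7958; cost = 16.8%.
Bonds outstanding: weight = 20739.39263/101587.63583 = 0.2042; after-tax cost = 7.1% × (1 − 32.4%) = 4.7996%.
WACC = 0.7958 × 16.8000% + 0.2042 × 4.7996% = 14.3501%.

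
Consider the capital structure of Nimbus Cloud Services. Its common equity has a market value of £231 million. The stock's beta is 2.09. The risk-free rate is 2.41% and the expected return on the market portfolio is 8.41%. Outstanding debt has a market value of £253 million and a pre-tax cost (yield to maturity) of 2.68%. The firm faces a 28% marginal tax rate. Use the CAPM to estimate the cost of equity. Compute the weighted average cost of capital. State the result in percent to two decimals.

Market risk premium = 8.41% − 2.41% = 6.0%.
Cost of equity via CAPM: Re = 2.41% + 2.09 × 6.0% = 14.9500%.
Total capital V = 231 + 253 = 484.
Equity: weight = 231/484 = 0.4773; cost = 14.95%.
Debt: weight = 253/484 = 0.5227; after-tax cost = 2.68% × (1 − 28%) = 1.9296%.
WACC = 0.4773 × 14.9500% + 0.5227 × 1.9296% = 8.1439%.

8.14%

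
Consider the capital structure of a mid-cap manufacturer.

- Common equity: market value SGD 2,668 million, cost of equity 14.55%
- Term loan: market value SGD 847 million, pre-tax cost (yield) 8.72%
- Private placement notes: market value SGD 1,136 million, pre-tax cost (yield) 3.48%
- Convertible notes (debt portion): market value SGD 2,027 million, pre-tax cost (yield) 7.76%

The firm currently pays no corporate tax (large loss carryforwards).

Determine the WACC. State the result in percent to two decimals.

9.87%

Total capital V = 2668 + 847 + 1136 + 2027 = 6678.
Equity: weight = 2668/6678 = 0.3995; cost = 14.55%.
Term loan: weight = 847/6678 = 0.1268; after-tax cost = 8.72% × (1 − 0%) = 8.7200%.
Private placement notes: weight = 1136/6678 = 0.1701; after-tax cost = 3.48% × (1 − 0%) = 3.4800%.
Convertible notes (debt portion): weight = 2027/6678 = 0.3035; after-tax cost = 7.76% × (1 − 0%) = 7.7600%.
WACC = 0.3995 × 14.5500% + 0.1268 × 8.7200% + 0.1701 × 3.4800% + 0.3035 × 7.7600% = 9.8664%.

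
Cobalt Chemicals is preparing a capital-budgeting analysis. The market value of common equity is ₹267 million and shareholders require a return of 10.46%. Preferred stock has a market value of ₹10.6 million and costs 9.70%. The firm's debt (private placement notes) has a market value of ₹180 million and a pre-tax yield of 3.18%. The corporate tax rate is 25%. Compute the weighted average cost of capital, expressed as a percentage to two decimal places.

7.27%

Total capital V = 267 + 10.6 + 180 = 457.6.
Equity: weight = 267/457.6 = 0.5835; cost = 10.46%.
Preferred: weight = 10.6/457.6 = 0.0232; cost = 9.7%.
Private placement notes: weight = 180/457.6 = 0.3934; after-tax cost = 3.18% × (1 − 25%) = 2.3850%.
WACC = 0.5835 × 10.4600% + 0.0232 × 9.7000% + 0.3934 × 2.3850% = 7.2660%.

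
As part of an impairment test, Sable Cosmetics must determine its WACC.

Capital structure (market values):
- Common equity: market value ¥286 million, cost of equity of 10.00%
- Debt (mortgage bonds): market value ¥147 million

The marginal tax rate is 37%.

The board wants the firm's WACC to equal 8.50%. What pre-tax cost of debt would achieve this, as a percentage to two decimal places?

8.86%

Total capital V = 286 + 147 = 433.
Equity weight = 286/433 = 0.6605.
Mortgage bonds weight = 147/433 = 0.3395.
Equity contribution = 0.6605 × 10% = 6.6051%.
Remaining for debt = 8.5% − 6.6051% = 1.8949%.
Rd × (1 − 37%) × 0.3395 = 1.8949%  ⇒  Rd = 8.8597%.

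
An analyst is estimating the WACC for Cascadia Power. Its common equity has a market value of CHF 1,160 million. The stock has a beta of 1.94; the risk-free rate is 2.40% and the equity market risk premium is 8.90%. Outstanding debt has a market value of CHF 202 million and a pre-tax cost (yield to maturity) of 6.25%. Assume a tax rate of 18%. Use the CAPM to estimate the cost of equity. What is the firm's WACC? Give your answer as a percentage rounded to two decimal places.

17.51%

Cost of equity via CAPM: Re = 2.4% + 1.94 × 8.9% = 19.6660%.
Total capital V = 1160 + 202 = 1362.
Equity: weight = 1160/1362 = 0.8517; cost = 19.666%.
Debt: weight = 202/1362 = 0.1483; after-tax cost = 6.25% × (1 − 18%) = 5.1250%.
WACC = 0.8517 × 19.6660% + 0.1483 × 5.1250% = 17.5094%.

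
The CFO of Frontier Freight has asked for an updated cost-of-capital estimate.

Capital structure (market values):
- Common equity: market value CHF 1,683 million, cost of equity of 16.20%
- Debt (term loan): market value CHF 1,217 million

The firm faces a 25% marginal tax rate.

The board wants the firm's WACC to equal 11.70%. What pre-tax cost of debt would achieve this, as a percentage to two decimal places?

Total capital V = 1683 + 1217 = 2900.
Equity weight = 1683/2900 = 0.5803.
Term loan weight = 1217/2900 = 0.4197.
Equity contribution = 0.5803 × 16.2% = 9.4016%.
Remaining for debt = 11.7% − 9.4016% = 2.2984%.
Rd × (1 − 25%) × 0.4197 = 2.2984%  ⇒  Rd = 7.3025%.

7.30%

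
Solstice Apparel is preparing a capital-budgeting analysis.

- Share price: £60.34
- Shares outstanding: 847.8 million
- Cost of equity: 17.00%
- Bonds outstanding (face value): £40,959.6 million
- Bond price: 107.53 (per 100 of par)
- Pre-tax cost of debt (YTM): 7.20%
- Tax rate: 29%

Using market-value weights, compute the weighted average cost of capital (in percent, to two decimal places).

11.50%

Market value of equity E = 60.34 × 847.8m = 51156.252m. Market value of debt D = 40959.6m × 107.53/100 = 44043.85788m.
Total capital V = 51156.252 + 44043.85788 = 95200.10988.
Equity: weight = 51156.252/95200.10988 = 0.5374; cost = 17%.
Bonds outstanding: weight = 44043.85788/95200.10988 = 0.4626; after-tax cost = 7.2% × (1 − 29%) = 5.1120%.
WACC = 0.5374 × 17.0000% + 0.4626 × 5.1120% = 11.5001%.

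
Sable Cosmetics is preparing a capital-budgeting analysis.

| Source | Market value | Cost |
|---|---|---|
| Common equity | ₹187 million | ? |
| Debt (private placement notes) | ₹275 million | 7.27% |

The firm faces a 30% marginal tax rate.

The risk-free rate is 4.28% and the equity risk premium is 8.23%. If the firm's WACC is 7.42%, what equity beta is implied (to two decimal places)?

Total capital V = 187 + 275 = 462.
Equity weight = 187/462 = 0.4048.
Private placement notes weight = 275/462 = 0.5952.
Debt contribution = 0.5952 × 7.27% × (1 − 30%) = 3.0292%.
Required equity contribution = 7.42% − 3.0292% = 4.3908%  ⇒  Re = 10.8479%.
CAPM: 10.8479% = 4.28% + β × 8.23%  ⇒  β = 0.7980.

0.80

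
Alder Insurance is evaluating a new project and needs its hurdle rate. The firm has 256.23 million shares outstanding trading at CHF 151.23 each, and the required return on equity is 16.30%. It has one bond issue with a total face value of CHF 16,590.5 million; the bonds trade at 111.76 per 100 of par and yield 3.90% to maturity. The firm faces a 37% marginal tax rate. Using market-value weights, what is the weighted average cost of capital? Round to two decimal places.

Market value of equity E = 151.23 × 256.23m = 38749.6629m. Market value of debt D = 16590.5m × 111.76/100 = 18541.5428m.
Total capital V = 38749.6629 + 18541.5428 = 57291.2057.
Equity: weight = 38749.6629/57291.2057 = 0.6764; cost = 16.3%.
Bonds outstanding: weight = 18541.5428/57291.2057 = 0.3236; after-tax cost = 3.9% × (1 − 37%) = 2.4570%.
WACC = 0.6764 × 16.3000% + 0.3236 × 2.4570% = 11.8199%.

11.82%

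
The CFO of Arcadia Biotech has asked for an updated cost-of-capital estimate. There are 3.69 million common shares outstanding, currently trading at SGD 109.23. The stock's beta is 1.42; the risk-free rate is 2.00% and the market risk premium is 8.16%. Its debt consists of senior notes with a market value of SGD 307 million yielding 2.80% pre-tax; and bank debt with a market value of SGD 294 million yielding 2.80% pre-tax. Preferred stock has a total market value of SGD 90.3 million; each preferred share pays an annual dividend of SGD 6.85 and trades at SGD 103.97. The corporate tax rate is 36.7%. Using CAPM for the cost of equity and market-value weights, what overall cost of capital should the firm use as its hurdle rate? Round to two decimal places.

Cost of equity via CAPM: Re = 2.0% + 1.42 × 8.16% = 13.5872%.
Cost of preferred: Rp = 6.85 / 103.97 = 6.5884%.
Market value of equity E = 109.23 × 3.69m = 403.0587m.
Total capital V = 403.0587 + 90.3 + 307 + 294 = 1094.3587.
Equity: weight = 403.0587/1094.3587 = 0.3683; cost = 13.5872%.
Preferred: weight = 90.3/1094.3587 = 0.0825; cost = 6.5884%.
Senior notes: weight = 307/1094.3587 = 0.2805; after-tax cost = 2.8% × (1 − 36.7%) = 1.7724%.
Bank debt: weight = 294/1094.3587 = 0.2687; after-tax cost = 2.8% × (1 − 36.7%) = 1.7724%.
WACC = 0.3683 × 13.5872% + 0.0825 × 6.5884% + 0.2805 × 1.7724% + 0.2687 × 1.7724% = 6.5212%.

6.52%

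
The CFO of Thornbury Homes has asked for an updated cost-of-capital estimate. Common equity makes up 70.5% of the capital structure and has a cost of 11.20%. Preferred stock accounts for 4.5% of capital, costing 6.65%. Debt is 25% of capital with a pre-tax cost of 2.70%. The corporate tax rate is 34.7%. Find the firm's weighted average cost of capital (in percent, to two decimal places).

8.64%

After-tax cost of debt = 2.7% × (1 − 34.7%) = 1.7631%.
WACC = 0.705 × 11.2000% + 0.045 × 6.6500% + 0.250 × 1.7631% = 8.6360%.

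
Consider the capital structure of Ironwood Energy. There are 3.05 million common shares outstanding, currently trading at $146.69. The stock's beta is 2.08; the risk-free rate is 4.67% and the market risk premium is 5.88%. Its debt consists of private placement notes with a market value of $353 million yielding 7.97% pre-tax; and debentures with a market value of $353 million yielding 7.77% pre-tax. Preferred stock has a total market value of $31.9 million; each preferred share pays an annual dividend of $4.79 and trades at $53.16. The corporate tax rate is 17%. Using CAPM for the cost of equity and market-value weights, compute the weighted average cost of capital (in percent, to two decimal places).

10.51%

Cost of equity via CAPM: Re = 4.67% + 2.08 × 5.88% = 16.9004%.
Cost of preferred: Rp = 4.79 / 53.16 = 9.0105%.
Market value of equity E = 146.69 × 3.05m = 447.4045m.
Total capital V = 447.4045 + 31.9 + 353 + 353 = 1185.3045.
Equity: weight = 447.4045/1185.3045 = 0.3775; cost = 16.9004%.
Preferred: weight = 31.9/1185.3045 = 0.0269; cost = 9.0105%.
Private placement notes: weight = 353/1185.3045 = 0.2978; after-tax cost = 7.97% × (1 − 17%) = 6.6151%.
Debentures: weight = 353/1185.3045 = 0.2978; after-tax cost = 7.77% × (1 − 17%) = 6.4491%.
WACC = 0.3775 × 16.9004% + 0.0269 × 9.0105% + 0.2978 × 6.6151% + 0.2978 × 6.4491% = 10.5124%.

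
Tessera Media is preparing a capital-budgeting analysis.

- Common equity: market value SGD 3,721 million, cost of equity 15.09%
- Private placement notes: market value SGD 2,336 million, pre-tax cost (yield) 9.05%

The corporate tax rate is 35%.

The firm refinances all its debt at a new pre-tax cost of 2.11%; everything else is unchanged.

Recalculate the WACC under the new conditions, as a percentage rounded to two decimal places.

After the change:
Total capital V = 3721 + 2336 = 6057.
Equity: weight = 3721/6057 = 0.6143; cost = 15.09%.
Private placement notes: weight = 2336/6057 = 0.3857; after-tax cost = 2.11% × (1 − 35%) = 1.3715%.
WACC = 0.6143 × 15.0900% + 0.3857 × 1.3715% = 9.7992%.

9.80%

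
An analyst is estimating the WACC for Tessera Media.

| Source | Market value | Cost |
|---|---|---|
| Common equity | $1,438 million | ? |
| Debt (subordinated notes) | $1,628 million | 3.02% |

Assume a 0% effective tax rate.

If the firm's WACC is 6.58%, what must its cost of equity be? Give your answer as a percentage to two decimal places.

10.61%

Total capital V = 1438 + 1628 = 3066.
Equity weight = 1438/3066 = 0.4690.
Subordinated notes weight = 1628/3066 = 0.5310.
Debt contribution = 0.5310 × 3.02% × (1 − 0%) = 1.6036%.
Required equity contribution = 6.58% − 1.6036% = 4.9764%.
Re = 4.9764% / 0.4690 = 10.6104%.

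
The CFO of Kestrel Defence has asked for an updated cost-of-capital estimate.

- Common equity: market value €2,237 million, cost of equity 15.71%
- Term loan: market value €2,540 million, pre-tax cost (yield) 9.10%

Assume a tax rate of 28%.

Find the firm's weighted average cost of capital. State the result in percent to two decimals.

Total capital V = 2237 + 2540 = 4777.
Equity: weight = 2237/4777 = 0.4683; cost = 15.71%.
Term loan: weight = 2540/4777 = 0.5317; after-tax cost = 9.1% × (1 − 28%) = 6.5520%.
WACC = 0.4683 × 15.7100% + 0.5317 × 6.5520% = 10.8406%.

10.84%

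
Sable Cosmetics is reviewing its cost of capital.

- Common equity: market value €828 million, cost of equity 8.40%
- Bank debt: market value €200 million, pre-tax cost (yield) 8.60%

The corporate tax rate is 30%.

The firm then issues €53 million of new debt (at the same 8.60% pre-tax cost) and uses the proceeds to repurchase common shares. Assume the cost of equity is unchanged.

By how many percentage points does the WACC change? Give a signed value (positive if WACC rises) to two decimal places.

Current WACC:
Total capital V = 828 + 200 = 1028.
Equity: weight = 828/1028 = 0.8054; cost = 8.4%.
Bank debt: weight = 200/1028 = 0.1946; after-tax cost = 8.6% × (1 − 30%) = 6.0200%.
WACC = 0.8054 × 8.4000% + 0.1946 × 6.0200% = 7.9370%.
After the change:
Total capital V = 775 + 253 = 1028.
Equity: weight = 775/1028 = 0.7539; cost = 8.4%.
Bank debt: weight = 253/1028 = 0.2461; after-tax cost = 8.6% × (1 − 30%) = 6.0200%.
WACC = 0.7539 × 8.4000% + 0.2461 × 6.0200% = 7.8143%.
Change in WACC = 7.8143% − 7.9370% = -0.1227 pp.

-0.12 pp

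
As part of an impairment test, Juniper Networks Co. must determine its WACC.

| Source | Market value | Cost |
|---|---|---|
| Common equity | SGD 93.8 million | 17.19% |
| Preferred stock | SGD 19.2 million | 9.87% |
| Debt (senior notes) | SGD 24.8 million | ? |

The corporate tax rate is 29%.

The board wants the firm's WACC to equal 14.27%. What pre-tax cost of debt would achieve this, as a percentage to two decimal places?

Total capital V = 93.8 + 19.2 + 24.8 = 137.8.
Equity weight = 93.8/137.8 = 0.6807.
Preferred weight = 19.2/137.8 = 0.1393.
Senior notes weight = 24.8/137.8 = 0.1800.
Equity contribution = 0.6807 × 17.19% = 11.7012%.
Preferred contribution = 0.1393 × 9.87% = 1.3752%.
Remaining for debt = 14.27% − 13.0764% = 1.1936%.
Rd × (1 − 29%) × 0.1800 = 1.1936%  ⇒  Rd = 9.3412%.

9.34%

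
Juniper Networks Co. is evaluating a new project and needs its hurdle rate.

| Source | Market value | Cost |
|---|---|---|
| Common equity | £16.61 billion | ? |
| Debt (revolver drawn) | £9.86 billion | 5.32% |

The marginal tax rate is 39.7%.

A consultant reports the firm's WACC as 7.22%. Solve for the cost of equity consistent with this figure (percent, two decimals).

9.60%

Total capital V = 16.61 + 9.86 = 26.47.
Equity weight = 16.61/26.47 = 0.6275.
Revolver drawn weight = 9.86/26.47 = 0.3725.
Debt contribution = 0.3725 × 5.32% × (1 − 39.7%) = 1.1950%.
Required equity contribution = 7.22% − 1.1950% = 6.0250%.
Re = 6.0250% / 0.6275 = 9.6016%.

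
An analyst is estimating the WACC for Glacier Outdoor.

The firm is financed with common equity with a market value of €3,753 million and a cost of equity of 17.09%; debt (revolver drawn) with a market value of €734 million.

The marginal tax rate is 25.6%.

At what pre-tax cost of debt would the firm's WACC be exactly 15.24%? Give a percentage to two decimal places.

Total capital V = 3753 + 734 = 4487.
Equity weight = 3753/4487 = 0.8364.
Revolver drawn weight = 734/4487 = 0.1636.
Equity contribution = 0.8364 × 17.09% = 14.2944%.
Remaining for debt = 15.24% − 14.2944% = 0.9456%.
Rd × (1 − 25.6%) × 0.1636 = 0.9456%  ⇒  Rd = 7.7699%.

7.77%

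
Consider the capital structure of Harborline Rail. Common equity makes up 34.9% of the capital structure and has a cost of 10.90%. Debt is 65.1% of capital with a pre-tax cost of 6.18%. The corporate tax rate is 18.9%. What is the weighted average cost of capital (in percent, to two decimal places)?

7.07%

After-tax cost of debt = 6.18% × (1 − 18.9%) = 5.0120%.
WACC = 0.349 × 10.9000% + 0.651 × 5.0120% = 7.0669%.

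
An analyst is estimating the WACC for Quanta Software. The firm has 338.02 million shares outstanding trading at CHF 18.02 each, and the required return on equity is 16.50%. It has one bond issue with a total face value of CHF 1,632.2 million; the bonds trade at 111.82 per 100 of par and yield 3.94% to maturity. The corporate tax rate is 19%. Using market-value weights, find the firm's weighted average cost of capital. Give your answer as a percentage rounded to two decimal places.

Market value of equity E = 18.02 × 338.02m = 6091.1204m. Market value of debt D = 1632.2m × 111.82/100 = 1825.12604m.
Total capital V = 6091.1204 + 1825.12604 = 7916.24644.
Equity: weight = 6091.1204/7916.24644 = 0.7694; cost = 16.5%.
Bonds outstanding: weight = 1825.12604/7916.24644 = 0.2306; after-tax cost = 3.94% × (1 − 19%) = 3.1914%.
WACC = 0.7694 × 16.5000% + 0.2306 × 3.1914% = 13.4316%.

13.43%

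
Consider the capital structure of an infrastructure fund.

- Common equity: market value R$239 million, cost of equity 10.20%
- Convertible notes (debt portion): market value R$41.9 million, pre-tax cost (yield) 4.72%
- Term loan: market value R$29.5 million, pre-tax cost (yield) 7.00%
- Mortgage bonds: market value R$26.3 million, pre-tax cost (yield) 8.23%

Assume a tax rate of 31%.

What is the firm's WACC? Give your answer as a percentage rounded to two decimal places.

Total capital V = 239 + 41.9 + 29.5 + 26.3 = 336.7.
Equity: weight = 239/336.7 = 0.7098; cost = 10.2%.
Convertible notes (debt portion): weight = 41.9/336.7 = 0.1244; after-tax cost = 4.72% × (1 − 31%) = 3.2568%.
Term loan: weight = 29.5/336.7 = 0.0876; after-tax cost = 7% × (1 − 31%) = 4.8300%.
Mortgage bonds: weight = 26.3/336.7 = 0.0781; after-tax cost = 8.23% × (1 − 31%) = 5.6787%.
WACC = 0.7098 × 10.2000% + 0.1244 × 3.2568% + 0.0876 × 4.8300% + 0.0781 × 5.6787% = 8.5123%.

8.51%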